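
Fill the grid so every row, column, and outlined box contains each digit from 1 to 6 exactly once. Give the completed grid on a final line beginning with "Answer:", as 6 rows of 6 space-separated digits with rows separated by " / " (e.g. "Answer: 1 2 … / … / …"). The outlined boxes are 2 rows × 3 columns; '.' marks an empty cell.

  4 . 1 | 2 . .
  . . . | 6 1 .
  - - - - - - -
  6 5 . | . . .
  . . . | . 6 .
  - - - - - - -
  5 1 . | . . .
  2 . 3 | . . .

Step 1. [r2c6∈{3,4,5}] 4 has one home in row 2: r2c6, so r2c6=4.
Step 2. [r2c1∈{3}] nothing but 3 survives at r2c1. So r2c1=3.
Step 3. [r4c2∈{2,3,4}] across col 2, 3 lands solely at r4c2. So r4c2=3.
Step 4. [r6c2∈{4,6}] 4 has one home in col 2: r6c2, so r6c2=4.
Step 5. [r6c5∈{5}] r6c5 has the single candidate 5 ⇒ r6c5=5.
Step 6. [r4c4∈{1,4,5}] in col 4, 5 fits only at r4c4 ⇒ r4c4=5.
Step 7. [r1c5∈{3}] nothing but 3 survives at r1c5, so r1c5=3.
Step 8. [r6c6∈{1,6}] in row 6, 6 fits only at r6c6 ⇒ r6c6=6.
Step 9. [r4c3∈{2,4}] 4 has one home in row 4: r4c3 ⇒ r4c3=4.
Step 10. [r4c6∈{1,2}] row 4 places 2 nowhere but r4c6. So r4c6=2.
Step 11. [r5c6∈{3}] nothing but 3 survives at r5c6 ⇒ r5c6=3.
Step 12. [r5c4∈{4}] r5c4 has the single candidate 4, so r5c4=4.
Step 13. [r2c2∈{2}] nothing but 2 survives at r2c2 ⇒ r2c2=2.
Step 14. [r3c4∈{1,3}] 3 has one home in row 3: r3c4 ⇒ r3c4=3.
Step 15. [r2c3∈{5}] r2c3's peers cover all but 5. So r2c3=5.
Step 16. [r3c3∈{2}] r3c3 has the single candidate 2, so r3c3=2.
Step 17. [r1c6∈{5}] nothing but 5 survives at r1c6, so r1c6=5.
Step 18. [r3c6∈{1}] r3c6 has the single candidate 1. So r3c6=1.
Step 19. [r5c3∈{6}] r5c3's peers cover all but 6. So r5c3=6.
Step 20. [r1c2∈{6}] nothing but 6 survives at r1c2 ⇒ r1c2=6.
Step 21. [r5c5∈{2}] r5c5's peers cover all but 2 ⇒ r5c5=2.
Step 22. [r6c4∈{1}] r6c4 is down to just 1 ⇒ r6c4=1.
Step 23. [r3c5∈{4}] only 4 remains possible at r3c5, so r3c5=4.
Step 24. [r4c1∈{1}] only 1 remains possible at r4c1 ⇒ r4c1=1.

Answer: 4 6 1 2 3 5 / 3 2 5 6 1 4 / 6 5 2 3 4 1 / 1 3 4 5 6 2 / 5 1 6 4 2 3 / 2 4 3 1 5 6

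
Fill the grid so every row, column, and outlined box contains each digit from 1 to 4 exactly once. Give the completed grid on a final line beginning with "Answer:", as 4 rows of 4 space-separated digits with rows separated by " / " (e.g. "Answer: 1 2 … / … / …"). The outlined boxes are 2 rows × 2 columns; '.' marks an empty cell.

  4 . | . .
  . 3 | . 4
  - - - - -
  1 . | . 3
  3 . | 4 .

Step 1. [r3c3∈{2}] r3c3's peers cover all but 2, so r3c3=2.
Step 2. [r1c2∈{1,2}] r1c2 is the only open cell in col 2 admitting 1, so r1c2=1.
Step 3. [r2c1∈{2}] r2c1 has the single candidate 2. So r2c1=2.
Step 4. [r3c2∈{4}] r3c2 has the single candidate 4, so r3c2=4.
Step 5. [r1c4∈{2}] r1c4 is down to just 2 ⇒ r1c4=2.
Step 6. [r4c4∈{1}] r4c4's peers cover all but 1, so r4c4=1.
Step 7. [r1c3∈{3}] nothing but 3 survives at r1c3, so r1c3=3.
Step 8. [r4c2∈{2}] r4c2 is down to just 2, so r4c2=2.
Step 9. [r2c3∈{1}] only 1 remains possible at r2c3 ⇒ r2c3=1.

Answer: 4 1 3 2 / 2 3 1 4 / 1 4 2 3 / 3 2 4 1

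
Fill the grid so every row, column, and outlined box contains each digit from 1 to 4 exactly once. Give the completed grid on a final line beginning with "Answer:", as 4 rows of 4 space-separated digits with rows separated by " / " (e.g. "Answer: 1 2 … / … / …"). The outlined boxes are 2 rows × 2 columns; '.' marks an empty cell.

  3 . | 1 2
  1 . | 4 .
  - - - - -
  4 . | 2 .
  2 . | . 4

Step 1. [r4c3∈{3}] r4c3 is down to just 3 ⇒ r4c3=3.
Step 2. [r3c4∈{1}] r3c4 is down to just 1 ⇒ r3c4=1.
Step 3. [r2c4∈{3}] r2c4 has the single candidate 3 ⇒ r2c4=3.
Step 4. [r1c2∈{4}] nothing but 4 survives at r1c2 ⇒ r1c2=4.
Step 5. [r2c2∈{2}] nothing but 2 survives at r2c2. So r2c2=2.
Step 6. [r4c2∈{1}] r4c2 has the single candidate 1 ⇒ r4c2=1.
Step 7. [r3c2∈{3}] only 3 remains possible at r3c2 ⇒ r3c2=3.

Answer: 3 4 1 2 / 1 2 4 3 / 4 3 2 1 / 2 1 3 4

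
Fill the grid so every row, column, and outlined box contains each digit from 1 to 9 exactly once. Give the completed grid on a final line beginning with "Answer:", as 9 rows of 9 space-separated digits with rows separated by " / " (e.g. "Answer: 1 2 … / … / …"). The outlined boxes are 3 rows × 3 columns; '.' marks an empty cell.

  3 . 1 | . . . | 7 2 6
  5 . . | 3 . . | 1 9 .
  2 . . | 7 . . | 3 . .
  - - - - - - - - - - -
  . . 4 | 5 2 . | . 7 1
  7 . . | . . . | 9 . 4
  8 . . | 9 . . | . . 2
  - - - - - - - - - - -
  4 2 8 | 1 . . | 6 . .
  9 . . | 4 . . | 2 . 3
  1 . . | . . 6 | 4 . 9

Step 1. [r1c4∈{8}] r1c4's peers cover all but 8. So r1c4=8.
Step 2. [r7c8∈{5}] r7c8 has the single candidate 5. So r7c8=5.
Step 3. [r4c1∈{6}] r4c1 is down to just 6 ⇒ r4c1=6.
Step 4. [r3c3∈{6,9}] 9 has one home in col 3: r3c3 ⇒ r3c3=9.
Step 5. [r9c8∈{8}] r9c8 is down to just 8, so r9c8=8.
Step 6. [r1c2∈{4}] nothing but 4 survives at r1c2, so r1c2=4.
Step 7. [r5c4∈{6}] r5c4 has the single candidate 6, so r5c4=6.
Step 8. [r5c8∈{3}] nothing but 3 survives at r5c8. So r5c8=3.
Step 9. [r3c9∈{5,8}] r3c9 is the only open cell in col 9 admitting 5 ⇒ r3c9=5.
Step 10. [r6c7∈{5}] r6c7's peers cover all but 5. So r6c7=5.
Step 11. [r6c3∈{3}] only 3 remains possible at r6c3 ⇒ r6c3=3.
Step 12. [r9c2∈{3,5,7}] in col 2, 3 fits only at r9c2, so r9c2=3.
Step 13. [r7c5∈{3,7,9}] 3 has one home in col 5: r7c5, so r7c5=3.
Step 14. [r6c2∈{1}] only 1 remains possible at r6c2. So r6c2=1.
Step 15. [r5c2∈{5}] only 5 remains possible at r5c2 ⇒ r5c2=5.
Step 16. [r1c5∈{5,9}] in col 5, 9 fits only at r1c5, so r1c5=9.
Step 17. [r3c2∈{6,8}] row 3 places 8 nowhere but r3c2, so r3c2=8.
Step 18. [r3c5∈{1,4,6}] across row 3, 6 lands solely at r3c5, so r3c5=6.
Step 19. [r2c5∈{4}] only 4 remains possible at r2c5. So r2c5=4.
Step 20. [r6c5∈{7}] r6c5 is down to just 7 ⇒ r6c5=7.
Step 21. [r9c3∈{5,7}] across row 9, 7 lands solely at r9c3 ⇒ r9c3=7.
Step 22. [r8c6∈{5,7,8}] in row 8, 7 fits only at r8c6. So r8c6=7.
Step 23. [r8c5∈{5,8}] row 8 places 8 nowhere but r8c5, so r8c5=8.
Step 24. [r8c2∈{6}] r8c2 is down to just 6. So r8c2=6.
Step 25. [r5c6∈{1,8}] r5c6 is the only open cell in row 5 admitting 8 ⇒ r5c6=8.
Step 26. [r1c6∈{5}] r1c6 is down to just 5, so r1c6=5.
Step 27. [r2c6∈{2}] r2c6 is down to just 2 ⇒ r2c6=2.
Step 28. [r5c5∈{1}] only 1 remains possible at r5c5, so r5c5=1.
Step 29. [r8c3∈{5}] r8c3's peers cover all but 5 ⇒ r8c3=5.
Step 30. [r5c3∈{2}] r5c3 has the single candidate 2, so r5c3=2.
Step 31. [r6c6∈{4}] only 4 remains possible at r6c6. So r6c6=4.
Step 32. [r9c5∈{5}] nothing but 5 survives at r9c5 ⇒ r9c5=5.
Step 33. [r7c6∈{9}] only 9 remains possible at r7c6, so r7c6=9.
Step 34. [r3c6∈{1}] r3c6 is down to just 1. So r3c6=1.
Step 35. [r4c6∈{3}] nothing but 3 survives at r4c6. So r4c6=3.
Step 36. [r2c3∈{6}] only 6 remains possible at r2c3, so r2c3=6.
Step 37. [r6c8∈{6}] only 6 remains possible at r6c8, so r6c8=6.
Step 38. [r9c4∈{2}] r9c4 has the single candidate 2. So r9c4=2.
Step 39. [r8c8∈{1}] r8c8 is down to just 1. So r8c8=1.
Step 40. [r4c7∈{8}] nothing but 8 survives at r4c7 ⇒ r4c7=8.
Step 41. [r2c2∈{7}] r2c2 is down to just 7 ⇒ r2c2=7.
Step 42. [r2c9∈{8}] r2c9's peers cover all but 8 ⇒ r2c9=8.
Step 43. [r7c9∈{7}] r7c9 is down to just 7 ⇒ r7c9=7.
Step 44. [r4c2∈{9}] nothing but 9 survives at r4c2, so r4c2=9.
Step 45. [r3c8∈{4}] r3c8 has the single candidate 4, so r3c8=4.

Answer: 3 4 1 8 9 5 7 2 6 / 5 7 6 3 4 2 1 9 8 / 2 8 9 7 6 1 3 4 5 / 6 9 4 5 2 3 8 7 1 / 7 5 2 6 1 8 9 3 4 / 8 1 3 9 7 4 5 6 2 / 4 2 8 1 3 9 6 5 7 / 9 6 5 4 8 7 2 1 3 / 1 3 7 2 5 6 4 8 9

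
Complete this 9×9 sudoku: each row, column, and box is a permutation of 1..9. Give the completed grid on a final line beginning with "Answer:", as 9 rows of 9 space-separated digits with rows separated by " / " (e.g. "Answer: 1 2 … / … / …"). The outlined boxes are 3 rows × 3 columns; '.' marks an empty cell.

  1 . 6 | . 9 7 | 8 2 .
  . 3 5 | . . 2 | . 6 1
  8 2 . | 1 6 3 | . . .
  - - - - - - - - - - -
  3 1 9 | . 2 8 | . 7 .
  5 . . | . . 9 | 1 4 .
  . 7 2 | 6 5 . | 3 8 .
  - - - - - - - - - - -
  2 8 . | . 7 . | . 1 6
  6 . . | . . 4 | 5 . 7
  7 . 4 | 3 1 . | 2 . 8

Step 1. [r2c5∈{4,8}] col 5 places 4 nowhere but r2c5 ⇒ r2c5=4.
Step 2. [r9c8∈{9}] r9c8's peers cover all but 9 ⇒ r9c8=9.
Step 3. [r1c4∈{5}] r1c4's peers cover all but 5. So r1c4=5.
Step 4. [r8c4∈{2,8,9}] across row 8, 2 lands solely at r8c4. So r8c4=2.
Step 5. [r2c7∈{7,9}] across row 2, 7 lands solely at r2c7 ⇒ r2c7=7.
Step 6. [r3c7∈{4,9}] across col 7, 9 lands solely at r3c7, so r3c7=9.
Step 7. [r3c9∈{4,5}] 4 has one home in row 3: r3c9 ⇒ r3c9=4.
Step 8. [r7c6∈{5}] r7c6 is down to just 5, so r7c6=5.
Step 9. [r8c8∈{3}] only 3 remains possible at r8c8, so r8c8=3.
Step 10. [r8c2∈{9}] r8c2's peers cover all but 9 ⇒ r8c2=9.
Step 11. [r2c1∈{9}] r2c1 has the single candidate 9 ⇒ r2c1=9.
Step 12. [r4c7∈{6}] only 6 remains possible at r4c7 ⇒ r4c7=6.
Step 13. [r7c7∈{4}] r7c7 is down to just 4. So r7c7=4.
Step 14. [r5c3∈{8}] only 8 remains possible at r5c3 ⇒ r5c3=8.
Step 15. [r5c2∈{6}] r5c2's peers cover all but 6. So r5c2=6.
Step 16. [r4c9∈{5}] r4c9 is down to just 5. So r4c9=5.
Step 17. [r3c8∈{5}] only 5 remains possible at r3c8 ⇒ r3c8=5.
Step 18. [r9c6∈{6}] r9c6 has the single candidate 6. So r9c6=6.
Step 19. [r6c6∈{1}] nothing but 1 survives at r6c6. So r6c6=1.
Step 20. [r2c4∈{8}] nothing but 8 survives at r2c4 ⇒ r2c4=8.
Step 21. [r9c2∈{5}] r9c2 has the single candidate 5. So r9c2=5.
Step 22. [r7c3∈{3}] r7c3 is down to just 3. So r7c3=3.
Step 23. [r1c2∈{4}] nothing but 4 survives at r1c2. So r1c2=4.
Step 24. [r6c9∈{9}] r6c9 is down to just 9. So r6c9=9.
Step 25. [r5c5∈{3}] nothing but 3 survives at r5c5 ⇒ r5c5=3.
Step 26. [r6c1∈{4}] nothing but 4 survives at r6c1 ⇒ r6c1=4.
Step 27. [r8c5∈{8}] r8c5 has the single candidate 8, so r8c5=8.
Step 28. [r5c4∈{7}] only 7 remains possible at r5c4, so r5c4=7.
Step 29. [r3c3∈{7}] nothing but 7 survives at r3c3. So r3c3=7.
Step 30. [r5c9∈{2}] r5c9's peers cover all but 2 ⇒ r5c9=2.
Step 31. [r7c4∈{9}] r7c4 is down to just 9, so r7c4=9.
Step 32. [r1c9∈{3}] r1c9's peers cover all but 3. So r1c9=3.
Step 33. [r4c4∈{4}] only 4 remains possible at r4c4. So r4c4=4.
Step 34. [r8c3∈{1}] nothing but 1 survives at r8c3 ⇒ r8c3=1.

Answer: 1 4 6 5 9 7 8 2 3 / 9 3 5 8 4 2 7 6 1 / 8 2 7 1 6 3 9 5 4 / 3 1 9 4 2 8 6 7 5 / 5 6 8 7 3 9 1 4 2 / 4 7 2 6 5 1 3 8 9 / 2 8 3 9 7 5 4 1 6 / 6 9 1 2 8 4 5 3 7 / 7 5 4 3 1 6 2 9 8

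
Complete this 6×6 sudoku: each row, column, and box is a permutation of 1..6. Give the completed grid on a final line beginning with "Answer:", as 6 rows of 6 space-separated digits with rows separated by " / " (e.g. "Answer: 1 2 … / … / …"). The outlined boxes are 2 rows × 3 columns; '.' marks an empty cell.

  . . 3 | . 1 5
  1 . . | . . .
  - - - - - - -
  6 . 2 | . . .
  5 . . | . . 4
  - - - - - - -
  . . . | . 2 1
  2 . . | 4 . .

Step 1. [r3c6∈{3}] r3c6's peers cover all but 3. So r3c6=3.
Step 2. [r6c6∈{6}] r6c6 has the single candidate 6 ⇒ r6c6=6.
Step 3. [r1c1∈{4}] r1c1 has the single candidate 4 ⇒ r1c1=4.
Step 4. [r4c3∈{1}] r4c3's peers cover all but 1, so r4c3=1.
Step 5. [r6c3∈{5}] r6c3 is down to just 5 ⇒ r6c3=5.
Step 6. [r2c3∈{6}] r2c3's peers cover all but 6. So r2c3=6.
Step 7. [r6c5∈{3}] r6c5 has the single candidate 3, so r6c5=3.
Step 8. [r4c4∈{2,6}] across row 4, 2 lands solely at r4c4, so r4c4=2.
Step 9. [r5c2∈{3,4,6}] in row 5, 6 fits only at r5c2, so r5c2=6.
Step 10. [r1c2∈{2}] nothing but 2 survives at r1c2 ⇒ r1c2=2.
Step 11. [r5c4∈{5}] r5c4 has the single candidate 5, so r5c4=5.
Step 12. [r2c5∈{4}] r2c5 has the single candidate 4. So r2c5=4.
Step 13. [r3c2∈{4}] r3c2 has the single candidate 4 ⇒ r3c2=4.
Step 14. [r3c4∈{1}] nothing but 1 survives at r3c4. So r3c4=1.
Step 15. [r6c2∈{1}] r6c2 is down to just 1. So r6c2=1.
Step 16. [r5c3∈{4}] only 4 remains possible at r5c3 ⇒ r5c3=4.
Step 17. [r5c1∈{3}] r5c1's peers cover all but 3, so r5c1=3.
Step 18. [r2c6∈{2}] nothing but 2 survives at r2c6 ⇒ r2c6=2.
Step 19. [r4c2∈{3}] r4c2 is down to just 3, so r4c2=3.
Step 20. [r4c5∈{6}] nothing but 6 survives at r4c5 ⇒ r4c5=6.
Step 21. [r2c2∈{5}] only 5 remains possible at r2c2 ⇒ r2c2=5.
Step 22. [r1c4∈{6}] only 6 remains possible at r1c4. So r1c4=6.
Step 23. [r2c4∈{3}] r2c4's peers cover all but 3. So r2c4=3.
Step 24. [r3c5∈{5}] nothing but 5 survives at r3c5. So r3c5=5.

Answer: 4 2 3 6 1 5 / 1 5 6 3 4 2 / 6 4 2 1 5 3 / 5 3 1 2 6 4 / 3 6 4 5 2 1 / 2 1 5 4 3 6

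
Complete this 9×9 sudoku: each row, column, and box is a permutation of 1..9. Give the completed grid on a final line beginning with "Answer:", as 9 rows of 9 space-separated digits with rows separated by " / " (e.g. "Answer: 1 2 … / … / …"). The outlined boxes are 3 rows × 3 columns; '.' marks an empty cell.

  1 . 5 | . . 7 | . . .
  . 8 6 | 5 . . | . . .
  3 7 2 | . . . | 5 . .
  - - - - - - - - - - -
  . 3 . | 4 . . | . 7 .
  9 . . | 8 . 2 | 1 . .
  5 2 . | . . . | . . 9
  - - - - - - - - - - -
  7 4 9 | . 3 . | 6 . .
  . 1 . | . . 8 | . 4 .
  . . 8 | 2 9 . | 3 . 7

Step 1. [r7c4∈{1}] r7c4 is down to just 1 ⇒ r7c4=1.
Step 2. [r4c6∈{1,5,6,9}] across row 4, 9 lands solely at r4c6. So r4c6=9.
Step 3. [r5c2∈{6}] r5c2's peers cover all but 6, so r5c2=6.
Step 4. [r2c1∈{4}] nothing but 4 survives at r2c1, so r2c1=4.
Step 5. [r7c6∈{5}] r7c6 has the single candidate 5, so r7c6=5.
Step 6. [r8c9∈{2,5}] r8c9 is the only open cell in row 8 admitting 5 ⇒ r8c9=5.
Step 7. [r1c2∈{9}] r1c2's peers cover all but 9. So r1c2=9.
Step 8. [r4c5∈{1,5,6}] r4c5 is the only open cell in row 4 admitting 5, so r4c5=5.
Step 9. [r4c9∈{2,6,8}] 6 has one home in row 4: r4c9. So r4c9=6.
Step 10. [r4c7∈{2,8}] 2 has one home in row 4: r4c7 ⇒ r4c7=2.
Step 11. [r5c5∈{7}] r5c5's peers cover all but 7, so r5c5=7.
Step 12. [r8c5∈{6}] r8c5 is down to just 6. So r8c5=6.
Step 13. [r6c5∈{1}] only 1 remains possible at r6c5, so r6c5=1.
Step 14. [r2c5∈{2}] only 2 remains possible at r2c5. So r2c5=2.
Step 15. [r3c4∈{6,9}] col 4 places 9 nowhere but r3c4, so r3c4=9.
Step 16. [r2c8∈{1,3,9}] 9 has one home in col 8: r2c8, so r2c8=9.
Step 17. [r5c3∈{4}] only 4 remains possible at r5c3 ⇒ r5c3=4.
Step 18. [r5c9∈{3}] r5c9 has the single candidate 3 ⇒ r5c9=3.
Step 19. [r1c8∈{2,3,6,8}] across col 8, 3 lands solely at r1c8. So r1c8=3.
Step 20. [r3c8∈{1,6,8}] r3c8 is the only open cell in col 8 admitting 6 ⇒ r3c8=6.
Step 21. [r1c9∈{2,4,8}] in row 1, 2 fits only at r1c9 ⇒ r1c9=2.
Step 22. [r3c9∈{1,4,8}] in col 9, 4 fits only at r3c9 ⇒ r3c9=4.
Step 23. [r6c8∈{8}] r6c8's peers cover all but 8. So r6c8=8.
Step 24. [r6c4∈{3,6}] 3 has one home in col 4: r6c4 ⇒ r6c4=3.
Step 25. [r3c5∈{8}] nothing but 8 survives at r3c5 ⇒ r3c5=8.
Step 26. [r2c9∈{1}] r2c9 has the single candidate 1. So r2c9=1.
Step 27. [r9c8∈{1}] nothing but 1 survives at r9c8. So r9c8=1.
Step 28. [r3c6∈{1}] r3c6's peers cover all but 1. So r3c6=1.
Step 29. [r9c6∈{4}] r9c6's peers cover all but 4, so r9c6=4.
Step 30. [r8c4∈{7}] r8c4's peers cover all but 7. So r8c4=7.
Step 31. [r1c5∈{4}] r1c5 has the single candidate 4. So r1c5=4.
Step 32. [r9c1∈{6}] r9c1 is down to just 6. So r9c1=6.
Step 33. [r6c7∈{4}] r6c7 has the single candidate 4. So r6c7=4.
Step 34. [r6c3∈{7}] r6c3 is down to just 7, so r6c3=7.
Step 35. [r9c2∈{5}] r9c2 is down to just 5. So r9c2=5.
Step 36. [r5c8∈{5}] r5c8 is down to just 5, so r5c8=5.
Step 37. [r4c3∈{1}] nothing but 1 survives at r4c3, so r4c3=1.
Step 38. [r6c6∈{6}] only 6 remains possible at r6c6 ⇒ r6c6=6.
Step 39. [r1c7∈{8}] only 8 remains possible at r1c7 ⇒ r1c7=8.
Step 40. [r4c1∈{8}] r4c1 is down to just 8, so r4c1=8.
Step 41. [r8c7∈{9}] nothing but 9 survives at r8c7, so r8c7=9.
Step 42. [r1c4∈{6}] only 6 remains possible at r1c4, so r1c4=6.
Step 43. [r8c1∈{2}] r8c1 has the single candidate 2, so r8c1=2.
Step 44. [r8c3∈{3}] r8c3 has the single candidate 3, so r8c3=3.
Step 45. [r2c7∈{7}] r2c7's peers cover all but 7 ⇒ r2c7=7.
Step 46. [r7c9∈{8}] r7c9 is down to just 8. So r7c9=8.
Step 47. [r2c6∈{3}] only 3 remains possible at r2c6 ⇒ r2c6=3.
Step 48. [r7c8∈{2}] nothing but 2 survives at r7c8 ⇒ r7c8=2.

Answer: 1 9 5 6 4 7 8 3 2 / 4 8 6 5 2 3 7 9 1 / 3 7 2 9 8 1 5 6 4 / 8 3 1 4 5 9 2 7 6 / 9 6 4 8 7 2 1 5 3 / 5 2 7 3 1 6 4 8 9 / 7 4 9 1 3 5 6 2 8 / 2 1 3 7 6 8 9 4 5 / 6 5 8 2 9 4 3 1 7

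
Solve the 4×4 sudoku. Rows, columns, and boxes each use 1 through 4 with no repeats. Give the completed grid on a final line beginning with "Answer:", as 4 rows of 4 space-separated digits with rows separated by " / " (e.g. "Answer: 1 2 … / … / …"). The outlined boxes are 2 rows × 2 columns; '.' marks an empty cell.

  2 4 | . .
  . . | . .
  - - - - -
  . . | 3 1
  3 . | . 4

Step 1. [r4c2∈{1,2}] 1 has one home in row 4: r4c2 ⇒ r4c2=1.
Step 2. [r2c4∈{2,3}] r2c4 is the only open cell in col 4 admitting 2 ⇒ r2c4=2.
Step 3. [r2c3∈{1,4}] 4 has one home in row 2: r2c3. So r2c3=4.
Step 4. [r4c3∈{2}] only 2 remains possible at r4c3, so r4c3=2.
Step 5. [r2c1∈{1}] r2c1 is down to just 1. So r2c1=1.
Step 6. [r3c2∈{2}] r3c2's peers cover all but 2 ⇒ r3c2=2.
Step 7. [r2c2∈{3}] nothing but 3 survives at r2c2 ⇒ r2c2=3.
Step 8. [r1c3∈{1}] r1c3 has the single candidate 1 ⇒ r1c3=1.
Step 9. [r3c1∈{4}] r3c1 has the single candidate 4, so r3c1=4.
Step 10. [r1c4∈{3}] r1c4's peers cover all but 3 ⇒ r1c4=3.

Answer: 2 4 1 3 / 1 3 4 2 / 4 2 3 1 / 3 1 2 4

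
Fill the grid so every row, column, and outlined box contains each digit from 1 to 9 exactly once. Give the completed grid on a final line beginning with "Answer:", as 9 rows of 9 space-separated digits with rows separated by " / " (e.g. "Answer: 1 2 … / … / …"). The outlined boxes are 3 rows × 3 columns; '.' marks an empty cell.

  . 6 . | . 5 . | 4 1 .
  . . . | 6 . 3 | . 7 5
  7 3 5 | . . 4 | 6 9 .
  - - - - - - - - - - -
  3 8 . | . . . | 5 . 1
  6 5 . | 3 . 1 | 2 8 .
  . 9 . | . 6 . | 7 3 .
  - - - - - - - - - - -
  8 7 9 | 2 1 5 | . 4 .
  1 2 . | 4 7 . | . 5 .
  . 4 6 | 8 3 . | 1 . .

Step 1. [r8c7∈{3,8,9}] 9 has one home in col 7: r8c7 ⇒ r8c7=9.
Step 2. [r8c9∈{3,6,8}] 8 has one home in row 8: r8c9. So r8c9=8.
Step 3. [r3c9∈{2}] r3c9's peers cover all but 2, so r3c9=2.
Step 4. [r6c3∈{1,2,4}] across row 6, 1 lands solely at r6c3 ⇒ r6c3=1.
Step 5. [r3c5∈{8}] nothing but 8 survives at r3c5. So r3c5=8.
Step 6. [r9c6∈{9}] r9c6 is down to just 9, so r9c6=9.
Step 7. [r6c9∈{4}] r6c9's peers cover all but 4. So r6c9=4.
Step 8. [r6c1∈{2}] r6c1's peers cover all but 2. So r6c1=2.
Step 9. [r1c1∈{9}] r1c1's peers cover all but 9. So r1c1=9.
Step 10. [r2c5∈{2,9}] row 2 places 9 nowhere but r2c5, so r2c5=9.
Step 11. [r2c3∈{2,4,8}] row 2 places 2 nowhere but r2c3. So r2c3=2.
Step 12. [r4c5∈{2,4}] r4c5 is the only open cell in col 5 admitting 2 ⇒ r4c5=2.
Step 13. [r4c6∈{7}] r4c6's peers cover all but 7. So r4c6=7.
Step 14. [r5c3∈{4,7}] across row 5, 7 lands solely at r5c3. So r5c3=7.
Step 15. [r7c7∈{3}] r7c7 has the single candidate 3. So r7c7=3.
Step 16. [r6c6∈{8}] only 8 remains possible at r6c6, so r6c6=8.
Step 17. [r2c2∈{1}] r2c2 has the single candidate 1 ⇒ r2c2=1.
Step 18. [r8c6∈{6}] only 6 remains possible at r8c6. So r8c6=6.
Step 19. [r9c9∈{7}] r9c9 has the single candidate 7 ⇒ r9c9=7.
Step 20. [r1c4∈{7}] r1c4's peers cover all but 7 ⇒ r1c4=7.
Step 21. [r4c3∈{4}] r4c3 has the single candidate 4 ⇒ r4c3=4.
Step 22. [r6c4∈{5}] r6c4 is down to just 5, so r6c4=5.
Step 23. [r1c6∈{2}] only 2 remains possible at r1c6, so r1c6=2.
Step 24. [r1c3∈{8}] r1c3 has the single candidate 8 ⇒ r1c3=8.
Step 25. [r9c8∈{2}] r9c8 is down to just 2. So r9c8=2.
Step 26. [r4c4∈{9}] r4c4 is down to just 9, so r4c4=9.
Step 27. [r2c7∈{8}] nothing but 8 survives at r2c7, so r2c7=8.
Step 28. [r2c1∈{4}] nothing but 4 survives at r2c1. So r2c1=4.
Step 29. [r5c9∈{9}] r5c9 has the single candidate 9 ⇒ r5c9=9.
Step 30. [r3c4∈{1}] r3c4's peers cover all but 1, so r3c4=1.
Step 31. [r1c9∈{3}] nothing but 3 survives at r1c9. So r1c9=3.
Step 32. [r9c1∈{5}] nothing but 5 survives at r9c1 ⇒ r9c1=5.
Step 33. [r4c8∈{6}] only 6 remains possible at r4c8, so r4c8=6.
Step 34. [r5c5∈{4}] r5c5's peers cover all but 4. So r5c5=4.
Step 35. [r7c9∈{6}] nothing but 6 survives at r7c9, so r7c9=6.
Step 36. [r8c3∈{3}] nothing but 3 survives at r8c3. So r8c3=3.

Answer: 9 6 8 7 5 2 4 1 3 / 4 1 2 6 9 3 8 7 5 / 7 3 5 1 8 4 6 9 2 / 3 8 4 9 2 7 5 6 1 / 6 5 7 3 4 1 2 8 9 / 2 9 1 5 6 8 7 3 4 / 8 7 9 2 1 5 3 4 6 / 1 2 3 4 7 6 9 5 8 / 5 4 6 8 3 9 1 2 7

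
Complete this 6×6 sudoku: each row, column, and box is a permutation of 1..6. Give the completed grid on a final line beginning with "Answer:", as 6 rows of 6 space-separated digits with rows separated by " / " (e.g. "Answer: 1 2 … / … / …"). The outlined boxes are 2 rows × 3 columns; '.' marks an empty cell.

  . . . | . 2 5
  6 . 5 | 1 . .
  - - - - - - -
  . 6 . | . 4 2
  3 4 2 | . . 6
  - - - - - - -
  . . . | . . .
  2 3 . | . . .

Step 1. [r5c4∈{2,3,4,5,6}] across row 5, 2 lands solely at r5c4, so r5c4=2.
Step 2. [r2c6∈{3,4}] row 2 places 4 nowhere but r2c6. So r2c6=4.
Step 3. [r6c6∈{1}] nothing but 1 survives at r6c6 ⇒ r6c6=1.
Step 4. [r3c1∈{1,5}] r3c1 is the only open cell in box 3 admitting 5 ⇒ r3c1=5.
Step 5. [r1c2∈{1}] nothing but 1 survives at r1c2, so r1c2=1.
Step 6. [r6c4∈{4,5,6}] in col 4, 4 fits only at r6c4, so r6c4=4.
Step 7. [r6c5∈{5,6}] r6c5 is the only open cell in row 6 admitting 5 ⇒ r6c5=5.
Step 8. [r1c3∈{3,4}] across col 3, 3 lands solely at r1c3, so r1c3=3.
Step 9. [r5c3∈{1,4,6}] col 3 places 4 nowhere but r5c3. So r5c3=4.
Step 10. [r5c5∈{3,6}] across row 5, 6 lands solely at r5c5 ⇒ r5c5=6.
Step 11. [r2c2∈{2}] nothing but 2 survives at r2c2. So r2c2=2.
Step 12. [r5c1∈{1}] r5c1 is down to just 1 ⇒ r5c1=1.
Step 13. [r5c6∈{3}] r5c6 is down to just 3, so r5c6=3.
Step 14. [r6c3∈{6}] r6c3 has the single candidate 6 ⇒ r6c3=6.
Step 15. [r3c3∈{1}] r3c3 is down to just 1. So r3c3=1.
Step 16. [r3c4∈{3}] r3c4's peers cover all but 3, so r3c4=3.
Step 17. [r1c1∈{4}] nothing but 4 survives at r1c1 ⇒ r1c1=4.
Step 18. [r4c4∈{5}] nothing but 5 survives at r4c4. So r4c4=5.
Step 19. [r4c5∈{1}] only 1 remains possible at r4c5 ⇒ r4c5=1.
Step 20. [r5c2∈{5}] nothing but 5 survives at r5c2. So r5c2=5.
Step 21. [r2c5∈{3}] nothing but 3 survives at r2c5. So r2c5=3.
Step 22. [r1c4∈{6}] r1c4 has the single candidate 6. So r1c4=6.

Answer: 4 1 3 6 2 5 / 6 2 5 1 3 4 / 5 6 1 3 4 2 / 3 4 2 5 1 6 / 1 5 4 2 6 3 / 2 3 6 4 5 1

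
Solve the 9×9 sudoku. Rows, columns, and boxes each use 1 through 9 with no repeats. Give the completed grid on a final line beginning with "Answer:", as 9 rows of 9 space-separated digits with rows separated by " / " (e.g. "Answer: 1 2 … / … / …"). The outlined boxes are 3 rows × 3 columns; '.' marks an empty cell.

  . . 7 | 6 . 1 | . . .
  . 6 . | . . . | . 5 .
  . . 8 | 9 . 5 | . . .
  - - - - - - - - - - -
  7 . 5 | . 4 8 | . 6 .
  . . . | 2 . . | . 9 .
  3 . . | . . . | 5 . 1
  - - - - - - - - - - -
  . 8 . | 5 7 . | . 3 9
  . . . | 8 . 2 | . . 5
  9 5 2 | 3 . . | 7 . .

Step 1. [r7c7∈{1,2,4,6}] in row 7, 2 fits only at r7c7 ⇒ r7c7=2.
Step 2. [r6c8∈{2,4,7,8}] row 6 places 8 nowhere but r6c8 ⇒ r6c8=8.
Step 3. [r4c7∈{3}] r4c7 has the single candidate 3, so r4c7=3.
Step 4. [r5c7∈{4}] r5c7's peers cover all but 4, so r5c7=4.
Step 5. [r5c2∈{1}] r5c2 has the single candidate 1. So r5c2=1.
Step 6. [r5c3∈{6}] r5c3 is down to just 6, so r5c3=6.
Step 7. [r6c6∈{6,7,9}] 9 has one home in col 6: r6c6, so r6c6=9.
Step 8. [r2c3∈{1,3,4,9}] r2c3 is the only open cell in col 3 admitting 9 ⇒ r2c3=9.
Step 9. [r3c8∈{1,2,4,7}] 7 has one home in col 8: r3c8 ⇒ r3c8=7.
Step 10. [r1c8∈{2,4}] col 8 places 2 nowhere but r1c8 ⇒ r1c8=2.
Step 11. [r9c9∈{4,6,8}] in row 9, 8 fits only at r9c9 ⇒ r9c9=8.
Step 12. [r2c4∈{4,7}] col 4 places 4 nowhere but r2c4. So r2c4=4.
Step 13. [r8c7∈{1,6}] 6 has one home in box 9: r8c7 ⇒ r8c7=6.
Step 14. [r2c9∈{3}] r2c9's peers cover all but 3. So r2c9=3.
Step 15. [r7c1∈{1,4,6}] in col 1, 6 fits only at r7c1, so r7c1=6.
Step 16. [r6c3∈{4}] r6c3 has the single candidate 4. So r6c3=4.
Step 17. [r1c9∈{4}] r1c9 is down to just 4, so r1c9=4.
Step 18. [r1c2∈{3}] r1c2 has the single candidate 3 ⇒ r1c2=3.
Step 19. [r9c6∈{4,6}] in col 6, 6 fits only at r9c6 ⇒ r9c6=6.
Step 20. [r9c8∈{1,4}] r9c8 is the only open cell in row 9 admitting 4. So r9c8=4.
Step 21. [r8c8∈{1}] r8c8's peers cover all but 1 ⇒ r8c8=1.
Step 22. [r8c1∈{4}] r8c1's peers cover all but 4. So r8c1=4.
Step 23. [r1c5∈{8}] only 8 remains possible at r1c5 ⇒ r1c5=8.
Step 24. [r2c5∈{2}] r2c5 is down to just 2. So r2c5=2.
Step 25. [r3c1∈{1,2}] col 1 places 2 nowhere but r3c1 ⇒ r3c1=2.
Step 26. [r5c6∈{3,7}] 3 has one home in col 6: r5c6, so r5c6=3.
Step 27. [r3c7∈{1}] nothing but 1 survives at r3c7 ⇒ r3c7=1.
Step 28. [r4c9∈{2}] r4c9's peers cover all but 2 ⇒ r4c9=2.
Step 29. [r7c6∈{4}] r7c6's peers cover all but 4, so r7c6=4.
Step 30. [r6c4∈{7}] r6c4 has the single candidate 7, so r6c4=7.
Step 31. [r3c9∈{6}] r3c9 has the single candidate 6, so r3c9=6.
Step 32. [r5c1∈{8}] r5c1 is down to just 8. So r5c1=8.
Step 33. [r6c2∈{2}] nothing but 2 survives at r6c2. So r6c2=2.
Step 34. [r2c1∈{1}] r2c1 is down to just 1. So r2c1=1.
Step 35. [r3c5∈{3}] nothing but 3 survives at r3c5 ⇒ r3c5=3.
Step 36. [r1c1∈{5}] nothing but 5 survives at r1c1, so r1c1=5.
Step 37. [r4c2∈{9}] only 9 remains possible at r4c2. So r4c2=9.
Step 38. [r5c9∈{7}] r5c9 has the single candidate 7, so r5c9=7.
Step 39. [r5c5∈{5}] r5c5 is down to just 5, so r5c5=5.
Step 40. [r4c4∈{1}] only 1 remains possible at r4c4, so r4c4=1.
Step 41. [r9c5∈{1}] r9c5's peers cover all but 1 ⇒ r9c5=1.
Step 42. [r2c6∈{7}] r2c6's peers cover all but 7. So r2c6=7.
Step 43. [r8c3∈{3}] r8c3 has the single candidate 3. So r8c3=3.
Step 44. [r3c2∈{4}] r3c2 has the single candidate 4 ⇒ r3c2=4.
Step 45. [r6c5∈{6}] r6c5 has the single candidate 6 ⇒ r6c5=6.
Step 46. [r7c3∈{1}] r7c3's peers cover all but 1, so r7c3=1.
Step 47. [r1c7∈{9}] r1c7 has the single candidate 9. So r1c7=9.
Step 48. [r2c7∈{8}] r2c7 has the single candidate 8 ⇒ r2c7=8.
Step 49. [r8c2∈{7}] r8c2 is down to just 7, so r8c2=7.
Step 50. [r8c5∈{9}] nothing but 9 survives at r8c5 ⇒ r8c5=9.

Answer: 5 3 7 6 8 1 9 2 4 / 1 6 9 4 2 7 8 5 3 / 2 4 8 9 3 5 1 7 6 / 7 9 5 1 4 8 3 6 2 / 8 1 6 2 5 3 4 9 7 / 3 2 4 7 6 9 5 8 1 / 6 8 1 5 7 4 2 3 9 / 4 7 3 8 9 2 6 1 5 / 9 5 2 3 1 6 7 4 8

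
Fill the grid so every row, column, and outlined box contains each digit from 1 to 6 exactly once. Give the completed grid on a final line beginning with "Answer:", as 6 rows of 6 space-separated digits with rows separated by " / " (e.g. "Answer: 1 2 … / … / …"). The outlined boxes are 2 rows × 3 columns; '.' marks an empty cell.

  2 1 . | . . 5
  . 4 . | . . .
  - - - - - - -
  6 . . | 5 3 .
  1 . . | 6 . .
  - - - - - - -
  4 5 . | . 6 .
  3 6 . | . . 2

Step 1. [r4c5∈{2,4}] across box 4, 2 lands solely at r4c5, so r4c5=2.
Step 2. [r6c3∈{1}] only 1 remains possible at r6c3. So r6c3=1.
Step 3. [r2c6∈{1,3,6}] col 6 places 6 nowhere but r2c6 ⇒ r2c6=6.
Step 4. [r4c3∈{3,4,5}] in row 4, 5 fits only at r4c3. So r4c3=5.
Step 5. [r6c4∈{4}] r6c4 has the single candidate 4 ⇒ r6c4=4.
Step 6. [r1c4∈{3}] r1c4's peers cover all but 3 ⇒ r1c4=3.
Step 7. [r3c6∈{1,4}] 1 has one home in row 3: r3c6, so r3c6=1.
Step 8. [r2c4∈{1,2}] 2 has one home in row 2: r2c4 ⇒ r2c4=2.
Step 9. [r5c3∈{2}] r5c3's peers cover all but 2, so r5c3=2.
Step 10. [r6c5∈{5}] r6c5 has the single candidate 5 ⇒ r6c5=5.
Step 11. [r3c2∈{2}] r3c2 is down to just 2 ⇒ r3c2=2.
Step 12. [r3c3∈{4}] r3c3 is down to just 4, so r3c3=4.
Step 13. [r5c4∈{1}] r5c4 is down to just 1, so r5c4=1.
Step 14. [r4c2∈{3}] only 3 remains possible at r4c2. So r4c2=3.
Step 15. [r5c6∈{3}] nothing but 3 survives at r5c6, so r5c6=3.
Step 16. [r2c5∈{1}] r2c5's peers cover all but 1 ⇒ r2c5=1.
Step 17. [r2c3∈{3}] r2c3 has the single candidate 3. So r2c3=3.
Step 18. [r1c3∈{6}] nothing but 6 survives at r1c3, so r1c3=6.
Step 19. [r4c6∈{4}] r4c6 has the single candidate 4. So r4c6=4.
Step 20. [r1c5∈{4}] nothing but 4 survives at r1c5 ⇒ r1c5=4.
Step 21. [r2c1∈{5}] r2c1 is down to just 5. So r2c1=5.

Answer: 2 1 6 3 4 5 / 5 4 3 2 1 6 / 6 2 4 5 3 1 / 1 3 5 6 2 4 / 4 5 2 1 6 3 / 3 6 1 4 5 2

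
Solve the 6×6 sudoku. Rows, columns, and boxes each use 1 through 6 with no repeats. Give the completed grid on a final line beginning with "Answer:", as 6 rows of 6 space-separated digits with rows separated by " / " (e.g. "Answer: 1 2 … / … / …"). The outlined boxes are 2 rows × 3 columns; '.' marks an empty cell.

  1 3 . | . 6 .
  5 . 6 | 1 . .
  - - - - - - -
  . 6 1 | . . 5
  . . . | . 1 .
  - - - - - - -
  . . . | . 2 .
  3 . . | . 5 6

Step 1. [r6c4∈{4}] r6c4 is down to just 4, so r6c4=4.
Step 2. [r4c3∈{2,3,4,5}] col 3 places 3 nowhere but r4c3, so r4c3=3.
Step 3. [r4c2∈{2,4,5}] r4c2 is the only open cell in row 4 admitting 5, so r4c2=5.
Step 4. [r6c2∈{1,2}] row 6 places 1 nowhere but r6c2, so r6c2=1.
Step 5. [r5c2∈{4}] r5c2 has the single candidate 4, so r5c2=4.
Step 6. [r1c3∈{2,4}] col 3 places 4 nowhere but r1c3 ⇒ r1c3=4.
Step 7. [r1c6∈{2}] nothing but 2 survives at r1c6. So r1c6=2.
Step 8. [r4c6∈{4}] r4c6 is down to just 4. So r4c6=4.
Step 9. [r2c6∈{3}] r2c6's peers cover all but 3 ⇒ r2c6=3.
Step 10. [r4c1∈{2}] r4c1's peers cover all but 2. So r4c1=2.
Step 11. [r3c5∈{3}] r3c5 has the single candidate 3, so r3c5=3.
Step 12. [r2c2∈{2}] r2c2 has the single candidate 2, so r2c2=2.
Step 13. [r3c4∈{2}] r3c4 has the single candidate 2, so r3c4=2.
Step 14. [r5c1∈{6}] only 6 remains possible at r5c1 ⇒ r5c1=6.
Step 15. [r5c4∈{3}] r5c4's peers cover all but 3. So r5c4=3.
Step 16. [r5c6∈{1}] r5c6's peers cover all but 1, so r5c6=1.
Step 17. [r4c4∈{6}] only 6 remains possible at r4c4, so r4c4=6.
Step 18. [r3c1∈{4}] r3c1 has the single candidate 4, so r3c1=4.
Step 19. [r5c3∈{5}] r5c3 is down to just 5, so r5c3=5.
Step 20. [r1c4∈{5}] r1c4 has the single candidate 5, so r1c4=5.
Step 21. [r6c3∈{2}] r6c3 has the single candidate 2. So r6c3=2.
Step 22. [r2c5∈{4}] r2c5 is down to just 4, so r2c5=4.

Answer: 1 3 4 5 6 2 / 5 2 6 1 4 3 / 4 6 1 2 3 5 / 2 5 3 6 1 4 / 6 4 5 3 2 1 / 3 1 2 4 5 6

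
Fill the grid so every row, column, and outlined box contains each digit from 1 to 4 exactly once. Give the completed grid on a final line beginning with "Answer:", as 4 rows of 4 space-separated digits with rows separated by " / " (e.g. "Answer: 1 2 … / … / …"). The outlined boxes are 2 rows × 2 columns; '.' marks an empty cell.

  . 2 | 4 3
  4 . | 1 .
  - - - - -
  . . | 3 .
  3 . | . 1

Step 1. [r3c4∈{2,4}] across col 4, 4 lands solely at r3c4. So r3c4=4.
Step 2. [r3c1∈{1,2}] 2 has one home in row 3: r3c1. So r3c1=2.
Step 3. [r1c1∈{1}] nothing but 1 survives at r1c1, so r1c1=1.
Step 4. [r2c4∈{2}] r2c4's peers cover all but 2. So r2c4=2.
Step 5. [r2c2∈{3}] nothing but 3 survives at r2c2. So r2c2=3.
Step 6. [r4c2∈{4}] nothing but 4 survives at r4c2, so r4c2=4.
Step 7. [r3c2∈{1}] only 1 remains possible at r3c2 ⇒ r3c2=1.
Step 8. [r4c3∈{2}] r4c3 has the single candidate 2. So r4c3=2.

Answer: 1 2 4 3 / 4 3 1 2 / 2 1 3 4 / 3 4 2 1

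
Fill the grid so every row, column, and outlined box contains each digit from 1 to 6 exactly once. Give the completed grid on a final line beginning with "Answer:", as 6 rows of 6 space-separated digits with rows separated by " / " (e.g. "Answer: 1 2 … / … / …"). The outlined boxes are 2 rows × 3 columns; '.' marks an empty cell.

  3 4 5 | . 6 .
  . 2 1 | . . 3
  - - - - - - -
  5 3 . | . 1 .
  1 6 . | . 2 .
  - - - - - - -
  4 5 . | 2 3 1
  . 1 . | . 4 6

Step 1. [r3c6∈{4}] nothing but 4 survives at r3c6. So r3c6=4.
Step 2. [r6c4∈{5}] r6c4 has the single candidate 5. So r6c4=5.
Step 3. [r6c1∈{2}] r6c1 has the single candidate 2, so r6c1=2.
Step 4. [r1c6∈{2}] r1c6 has the single candidate 2. So r1c6=2.
Step 5. [r4c4∈{3}] r4c4 has the single candidate 3 ⇒ r4c4=3.
Step 6. [r2c1∈{6}] r2c1's peers cover all but 6. So r2c1=6.
Step 7. [r3c4∈{6}] only 6 remains possible at r3c4, so r3c4=6.
Step 8. [r6c3∈{3}] r6c3's peers cover all but 3. So r6c3=3.
Step 9. [r2c4∈{4}] only 4 remains possible at r2c4. So r2c4=4.
Step 10. [r1c4∈{1}] nothing but 1 survives at r1c4, so r1c4=1.
Step 11. [r2c5∈{5}] r2c5's peers cover all but 5 ⇒ r2c5=5.
Step 12. [r3c3∈{2}] r3c3's peers cover all but 2 ⇒ r3c3=2.
Step 13. [r4c6∈{5}] r4c6's peers cover all but 5. So r4c6=5.
Step 14. [r4c3∈{4}] only 4 remains possible at r4c3. So r4c3=4.
Step 15. [r5c3∈{6}] only 6 remains possible at r5c3 ⇒ r5c3=6.

Answer: 3 4 5 1 6 2 / 6 2 1 4 5 3 / 5 3 2 6 1 4 / 1 6 4 3 2 5 / 4 5 6 2 3 1 / 2 1 3 5 4 6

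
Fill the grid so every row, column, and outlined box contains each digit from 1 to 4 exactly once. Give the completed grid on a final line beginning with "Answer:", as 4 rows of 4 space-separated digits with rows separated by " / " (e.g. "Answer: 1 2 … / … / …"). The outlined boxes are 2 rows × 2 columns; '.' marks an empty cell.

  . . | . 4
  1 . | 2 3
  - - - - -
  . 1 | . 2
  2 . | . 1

Step 1. [r3c1∈{3,4}] 4 has one home in col 1: r3c1, so r3c1=4.
Step 2. [r4c2∈{3}] only 3 remains possible at r4c2 ⇒ r4c2=3.
Step 3. [r1c1∈{3}] nothing but 3 survives at r1c1 ⇒ r1c1=3.
Step 4. [r2c2∈{4}] r2c2 has the single candidate 4, so r2c2=4.
Step 5. [r1c2∈{2}] only 2 remains possible at r1c2, so r1c2=2.
Step 6. [r3c3∈{3}] r3c3 has the single candidate 3 ⇒ r3c3=3.
Step 7. [r1c3∈{1}] nothing but 1 survives at r1c3, so r1c3=1.
Step 8. [r4c3∈{4}] r4c3 is down to just 4, so r4c3=4.

Answer: 3 2 1 4 / 1 4 2 3 / 4 1 3 2 / 2 3 4 1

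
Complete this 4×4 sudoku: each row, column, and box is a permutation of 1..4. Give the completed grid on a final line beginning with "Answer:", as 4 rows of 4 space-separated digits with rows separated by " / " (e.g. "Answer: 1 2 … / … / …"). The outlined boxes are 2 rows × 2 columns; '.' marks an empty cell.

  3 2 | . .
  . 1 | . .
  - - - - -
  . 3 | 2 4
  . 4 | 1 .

Step 1. [r2c3∈{3,4}] r2c3 is the only open cell in col 3 admitting 3, so r2c3=3.
Step 2. [r1c4∈{1}] r1c4 has the single candidate 1. So r1c4=1.
Step 3. [r2c4∈{2}] only 2 remains possible at r2c4. So r2c4=2.
Step 4. [r1c3∈{4}] r1c3 is down to just 4. So r1c3=4.
Step 5. [r4c1∈{2}] r4c1 has the single candidate 2. So r4c1=2.
Step 6. [r3c1∈{1}] r3c1 has the single candidate 1. So r3c1=1.
Step 7. [r2c1∈{4}] r2c1 has the single candidate 4 ⇒ r2c1=4.
Step 8. [r4c4∈{3}] r4c4 has the single candidate 3, so r4c4=3.

Answer: 3 2 4 1 / 4 1 3 2 / 1 3 2 4 / 2 4 1 3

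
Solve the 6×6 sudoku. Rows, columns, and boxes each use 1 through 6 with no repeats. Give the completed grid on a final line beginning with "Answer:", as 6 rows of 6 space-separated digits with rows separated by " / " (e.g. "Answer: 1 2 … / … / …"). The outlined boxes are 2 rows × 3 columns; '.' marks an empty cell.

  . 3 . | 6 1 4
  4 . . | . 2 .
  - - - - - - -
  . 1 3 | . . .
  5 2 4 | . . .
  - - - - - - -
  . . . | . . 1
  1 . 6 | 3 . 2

Step 1. [r2c4∈{5}] only 5 remains possible at r2c4. So r2c4=5.
Step 2. [r5c5∈{4,5,6}] 6 has one home in row 5: r5c5, so r5c5=6.
Step 3. [r6c5∈{4,5}] in box 6, 5 fits only at r6c5 ⇒ r6c5=5.
Step 4. [r1c1∈{2}] r1c1 has the single candidate 2. So r1c1=2.
Step 5. [r5c2∈{4,5}] in col 2, 5 fits only at r5c2. So r5c2=5.
Step 6. [r4c6∈{3,6}] 6 has one home in row 4: r4c6, so r4c6=6.
Step 7. [r3c5∈{4}] only 4 remains possible at r3c5 ⇒ r3c5=4.
Step 8. [r6c2∈{4}] r6c2 is down to just 4, so r6c2=4.
Step 9. [r1c3∈{5}] r1c3's peers cover all but 5, so r1c3=5.
Step 10. [r5c3∈{2}] only 2 remains possible at r5c3 ⇒ r5c3=2.
Step 11. [r5c1∈{3}] nothing but 3 survives at r5c1, so r5c1=3.
Step 12. [r3c6∈{5}] r3c6's peers cover all but 5, so r3c6=5.
Step 13. [r3c1∈{6}] r3c1 has the single candidate 6 ⇒ r3c1=6.
Step 14. [r2c6∈{3}] r2c6 is down to just 3. So r2c6=3.
Step 15. [r5c4∈{4}] r5c4's peers cover all but 4 ⇒ r5c4=4.
Step 16. [r4c5∈{3}] nothing but 3 survives at r4c5 ⇒ r4c5=3.
Step 17. [r4c4∈{1}] r4c4's peers cover all but 1 ⇒ r4c4=1.
Step 18. [r3c4∈{2}] r3c4's peers cover all but 2. So r3c4=2.
Step 19. [r2c3∈{1}] nothing but 1 survives at r2c3 ⇒ r2c3=1.
Step 20. [r2c2∈{6}] r2c2 has the single candidate 6 ⇒ r2c2=6.

Answer: 2 3 5 6 1 4 / 4 6 1 5 2 3 / 6 1 3 2 4 5 / 5 2 4 1 3 6 / 3 5 2 4 6 1 / 1 4 6 3 5 2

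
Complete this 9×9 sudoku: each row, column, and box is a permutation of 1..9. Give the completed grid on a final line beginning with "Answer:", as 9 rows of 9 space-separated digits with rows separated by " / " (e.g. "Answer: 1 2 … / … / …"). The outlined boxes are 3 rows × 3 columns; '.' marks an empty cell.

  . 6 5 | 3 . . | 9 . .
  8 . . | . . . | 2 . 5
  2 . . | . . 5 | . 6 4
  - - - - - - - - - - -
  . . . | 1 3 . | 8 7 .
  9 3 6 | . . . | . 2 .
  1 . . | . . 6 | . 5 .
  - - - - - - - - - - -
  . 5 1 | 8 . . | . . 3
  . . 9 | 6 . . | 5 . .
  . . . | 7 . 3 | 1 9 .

Step 1. [r3c5∈{1,7,8,9}] row 3 places 8 nowhere but r3c5, so r3c5=8.
Step 2. [r6c4∈{2,4,9}] 2 has one home in col 4: r6c4, so r6c4=2.
Step 3. [r5c7∈{4}] r5c7's peers cover all but 4 ⇒ r5c7=4.
Step 4. [r2c4∈{4,9}] 4 has one home in col 4: r2c4 ⇒ r2c4=4.
Step 5. [r1c1∈{4,7}] 4 has one home in row 1: r1c1. So r1c1=4.
Step 6. [r2c5∈{1,6,7,9}] across row 2, 6 lands solely at r2c5. So r2c5=6.
Step 7. [r7c7∈{6,7}] col 7 places 6 nowhere but r7c7, so r7c7=6.
Step 8. [r8c9∈{2,7,8}] 7 has one home in box 9: r8c9, so r8c9=7.
Step 9. [r9c9∈{2,8}] across col 9, 2 lands solely at r9c9, so r9c9=2.
Step 10. [r8c2∈{2,4,8}] across box 7, 2 lands solely at r8c2, so r8c2=2.
Step 11. [r4c2∈{4}] r4c2 is down to just 4 ⇒ r4c2=4.
Step 12. [r6c5∈{4,7,9}] 4 has one home in row 6: r6c5, so r6c5=4.
Step 13. [r4c6∈{9}] r4c6's peers cover all but 9. So r4c6=9.
Step 14. [r3c2∈{1,7,9}] 1 has one home in row 3: r3c2 ⇒ r3c2=1.
Step 15. [r2c8∈{1,3}] r2c8 is the only open cell in col 8 admitting 3 ⇒ r2c8=3.
Step 16. [r2c3∈{7}] nothing but 7 survives at r2c3, so r2c3=7.
Step 17. [r1c8∈{1,8}] across col 8, 1 lands solely at r1c8 ⇒ r1c8=1.
Step 18. [r9c2∈{8}] only 8 remains possible at r9c2, so r9c2=8.
Step 19. [r7c8∈{4}] r7c8 is down to just 4. So r7c8=4.
Step 20. [r7c6∈{2}] r7c6 has the single candidate 2. So r7c6=2.
Step 21. [r1c6∈{7}] r1c6 has the single candidate 7 ⇒ r1c6=7.
Step 22. [r5c4∈{5}] only 5 remains possible at r5c4. So r5c4=5.
Step 23. [r8c6∈{1,4}] r8c6 is the only open cell in row 8 admitting 4 ⇒ r8c6=4.
Step 24. [r6c9∈{9}] nothing but 9 survives at r6c9. So r6c9=9.
Step 25. [r5c5∈{7}] only 7 remains possible at r5c5 ⇒ r5c5=7.
Step 26. [r3c4∈{9}] r3c4 has the single candidate 9. So r3c4=9.
Step 27. [r4c3∈{2}] only 2 remains possible at r4c3. So r4c3=2.
Step 28. [r6c2∈{7}] r6c2's peers cover all but 7 ⇒ r6c2=7.
Step 29. [r9c5∈{5}] nothing but 5 survives at r9c5 ⇒ r9c5=5.
Step 30. [r7c5∈{9}] r7c5 is down to just 9. So r7c5=9.
Step 31. [r5c9∈{1}] r5c9's peers cover all but 1 ⇒ r5c9=1.
Step 32. [r6c7∈{3}] r6c7 is down to just 3, so r6c7=3.
Step 33. [r8c8∈{8}] r8c8 is down to just 8 ⇒ r8c8=8.
Step 34. [r2c2∈{9}] r2c2 has the single candidate 9, so r2c2=9.
Step 35. [r5c6∈{8}] r5c6 is down to just 8. So r5c6=8.
Step 36. [r8c1∈{3}] only 3 remains possible at r8c1. So r8c1=3.
Step 37. [r3c7∈{7}] nothing but 7 survives at r3c7, so r3c7=7.
Step 38. [r1c5∈{2}] r1c5 has the single candidate 2. So r1c5=2.
Step 39. [r9c1∈{6}] r9c1's peers cover all but 6, so r9c1=6.
Step 40. [r8c5∈{1}] nothing but 1 survives at r8c5 ⇒ r8c5=1.
Step 41. [r2c6∈{1}] nothing but 1 survives at r2c6, so r2c6=1.
Step 42. [r7c1∈{7}] only 7 remains possible at r7c1. So r7c1=7.
Step 43. [r3c3∈{3}] nothing but 3 survives at r3c3. So r3c3=3.
Step 44. [r4c1∈{5}] nothing but 5 survives at r4c1, so r4c1=5.
Step 45. [r4c9∈{6}] r4c9's peers cover all but 6, so r4c9=6.
Step 46. [r1c9∈{8}] r1c9 is down to just 8. So r1c9=8.
Step 47. [r6c3∈{8}] r6c3 has the single candidate 8 ⇒ r6c3=8.
Step 48. [r9c3∈{4}] r9c3 is down to just 4. So r9c3=4.

Answer: 4 6 5 3 2 7 9 1 8 / 8 9 7 4 6 1 2 3 5 / 2 1 3 9 8 5 7 6 4 / 5 4 2 1 3 9 8 7 6 / 9 3 6 5 7 8 4 2 1 / 1 7 8 2 4 6 3 5 9 / 7 5 1 8 9 2 6 4 3 / 3 2 9 6 1 4 5 8 7 / 6 8 4 7 5 3 1 9 2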